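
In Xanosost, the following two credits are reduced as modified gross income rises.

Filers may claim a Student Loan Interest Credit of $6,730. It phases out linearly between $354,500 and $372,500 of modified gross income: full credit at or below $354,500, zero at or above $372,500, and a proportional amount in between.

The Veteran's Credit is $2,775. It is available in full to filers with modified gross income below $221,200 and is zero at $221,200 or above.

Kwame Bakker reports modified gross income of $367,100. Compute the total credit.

$2,019

Student Loan Interest Credit: $367,100 is $12,600 into a $18,000 phase-out range, leaving 5,400/18,000 of the credit: $6,730 × 5,400/18,000 = $2,019.
Veteran's Credit: $367,100 meets or exceeds the $221,200 cutoff, so the credit is $0.
Total: $2,019 + $0 = $2,019.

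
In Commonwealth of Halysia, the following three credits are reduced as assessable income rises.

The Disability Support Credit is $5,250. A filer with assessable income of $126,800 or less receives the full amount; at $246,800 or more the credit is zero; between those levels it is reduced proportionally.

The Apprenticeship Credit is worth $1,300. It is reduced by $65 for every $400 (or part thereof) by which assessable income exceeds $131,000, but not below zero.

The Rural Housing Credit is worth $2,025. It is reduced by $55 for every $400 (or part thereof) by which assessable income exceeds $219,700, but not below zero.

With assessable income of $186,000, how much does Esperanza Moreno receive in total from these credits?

$4,685

Disability Support Credit: $186,000 is $59,200 into a $120,000 phase-out range, leaving 60,800/120,000 of the credit: $5,250 × 60,800/120,000 = $2,660.
Apprenticeship Credit: income exceeds $131,000 by $55,000 → 138 increments × $65 = $8,970 ≥ base, so the credit is $0.
Rural Housing Credit: $186,000 is at or below the $219,700 threshold, so the full $2,025 applies.
Total: $2,660 + $0 + $2,025 = $4,685.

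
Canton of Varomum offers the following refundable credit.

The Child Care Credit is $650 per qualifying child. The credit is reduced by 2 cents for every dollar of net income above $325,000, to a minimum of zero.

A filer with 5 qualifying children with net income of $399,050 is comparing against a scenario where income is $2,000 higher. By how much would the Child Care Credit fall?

At $399,050 — base = 5 × $650 = $3,250. 2% of the $74,050 excess over $325,000 is $1,481; credit = $3,250 − $1,481 = $1,769.
At $401,050 — base = 5 × $650 = $3,250. 2% of the $76,050 excess over $325,000 is $1,521; credit = $3,250 − $1,521 = $1,729.
Lost: $1,769 − $1,729 = $40.

$40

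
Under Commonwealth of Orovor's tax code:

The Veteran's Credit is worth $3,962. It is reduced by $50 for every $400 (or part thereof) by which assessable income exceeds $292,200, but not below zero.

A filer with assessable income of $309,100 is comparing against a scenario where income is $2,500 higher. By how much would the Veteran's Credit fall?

$300

At $309,100 — income exceeds $292,200 by $16,900, which is 43 full-or-partial $400 increments; reduction = 43 × $50 = $2,150, leaving $1,812.
At $311,600 — income exceeds $292,200 by $19,400, which is 49 full-or-partial $400 increments; reduction = 49 × $50 = $2,450, leaving $1,512.
Lost: $1,812 − $1,512 = $300.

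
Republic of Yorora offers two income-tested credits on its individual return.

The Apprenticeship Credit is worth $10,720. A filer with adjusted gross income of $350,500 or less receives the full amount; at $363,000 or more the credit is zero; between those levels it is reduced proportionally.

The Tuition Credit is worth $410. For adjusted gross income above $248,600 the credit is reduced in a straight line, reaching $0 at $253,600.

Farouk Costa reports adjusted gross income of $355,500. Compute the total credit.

$6,432

Apprenticeship Credit: $355,500 is $5,000 into a $12,500 phase-out range, leaving 7,500/12,500 of the credit: $10,720 × 7,500/12,500 = $6,432.
Tuition Credit: $355,500 is at or above $253,600, so the credit is $0.
Total: $6,432 + $0 = $6,432.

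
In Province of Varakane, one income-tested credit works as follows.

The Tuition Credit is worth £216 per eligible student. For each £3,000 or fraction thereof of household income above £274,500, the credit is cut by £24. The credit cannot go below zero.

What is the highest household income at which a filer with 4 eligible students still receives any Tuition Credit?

Full credit = 4 × £216 = £864.
After 35 increments the reduction is 35 × £24 = £840, leaving £24; one more increment wipes it out. Increment 35 ends at excess 35 × £3,000 = £105,000, so the highest qualifying income is £274,500 + £105,000 = £379,500.

£379,500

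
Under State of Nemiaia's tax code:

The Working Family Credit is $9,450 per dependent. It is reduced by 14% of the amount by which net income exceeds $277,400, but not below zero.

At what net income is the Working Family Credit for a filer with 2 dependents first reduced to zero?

$412,400

Full credit = 2 × $9,450 = $18,900.
The credit falls by 14% of each dollar above $277,400, so it reaches zero when the excess is $18,900 / 14% = $135,000: income = $277,400 + $135,000 = $412,400.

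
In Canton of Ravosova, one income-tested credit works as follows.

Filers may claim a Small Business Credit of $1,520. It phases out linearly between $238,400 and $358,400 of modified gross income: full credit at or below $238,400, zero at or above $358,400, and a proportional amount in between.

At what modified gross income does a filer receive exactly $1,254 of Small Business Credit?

$259,400

$1,254 is 1,254/1,520 of the full $1,520, so 266/1,520 of the $120,000 range has been used: income = $238,400 + $120,000 × 266/1,520 = $259,400.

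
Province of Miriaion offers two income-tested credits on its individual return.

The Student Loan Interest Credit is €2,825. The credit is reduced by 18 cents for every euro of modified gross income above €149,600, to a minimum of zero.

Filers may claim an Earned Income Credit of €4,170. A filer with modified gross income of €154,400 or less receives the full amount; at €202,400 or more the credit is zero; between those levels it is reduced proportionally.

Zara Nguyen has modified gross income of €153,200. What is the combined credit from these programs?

Student Loan Interest Credit: 18% of the €3,600 excess over €149,600 is €648; credit = €2,825 − €648 = €2,177.
Earned Income Credit: €153,200 is at or below the €154,400 threshold, so the full €4,170 applies.
Total: €2,177 + €4,170 = €6,347.

€6,347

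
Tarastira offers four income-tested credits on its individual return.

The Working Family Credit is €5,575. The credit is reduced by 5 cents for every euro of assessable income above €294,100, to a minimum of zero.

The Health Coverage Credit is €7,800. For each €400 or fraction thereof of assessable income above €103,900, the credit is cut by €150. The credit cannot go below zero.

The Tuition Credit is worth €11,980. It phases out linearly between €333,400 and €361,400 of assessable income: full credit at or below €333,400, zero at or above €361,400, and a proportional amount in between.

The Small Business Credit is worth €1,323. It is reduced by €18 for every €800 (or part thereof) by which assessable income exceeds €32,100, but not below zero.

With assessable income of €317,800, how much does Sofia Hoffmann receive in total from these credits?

€16,370

Working Family Credit: 5% of the €23,700 excess over €294,100 is €1,185; credit = €5,575 − €1,185 = €4,390.
Health Coverage Credit: income exceeds €103,900 by €213,900 → 535 increments × €150 = €80,250 ≥ base, so the credit is €0.
Tuition Credit: €317,800 is at or below the €333,400 threshold, so the full €11,980 applies.
Small Business Credit: income exceeds €32,100 by €285,700 → 358 increments × €18 = €6,444 ≥ base, so the credit is €0.
Total: €4,390 + €0 + €11,980 + €0 = €16,370.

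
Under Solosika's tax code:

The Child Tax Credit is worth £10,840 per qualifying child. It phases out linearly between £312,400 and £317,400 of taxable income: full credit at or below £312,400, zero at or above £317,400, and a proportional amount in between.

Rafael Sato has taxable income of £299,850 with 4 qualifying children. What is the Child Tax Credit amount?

£43,360

Child Tax Credit: base = 4 × £10,840 = £43,360. £299,850 is at or below the £312,400 threshold, so the full £43,360 applies.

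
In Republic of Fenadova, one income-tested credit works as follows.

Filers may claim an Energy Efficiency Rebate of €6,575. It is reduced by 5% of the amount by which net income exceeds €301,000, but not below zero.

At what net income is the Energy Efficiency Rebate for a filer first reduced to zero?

€432,500

The credit falls by 5% of each euro above €301,000, so it reaches zero when the excess is €6,575 / 5% = €131,500: income = €301,000 + €131,500 = €432,500.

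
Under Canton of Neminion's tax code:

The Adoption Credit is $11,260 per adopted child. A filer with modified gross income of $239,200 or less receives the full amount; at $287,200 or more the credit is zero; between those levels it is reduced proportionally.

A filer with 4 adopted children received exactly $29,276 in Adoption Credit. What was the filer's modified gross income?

Full credit = 4 × $11,260 = $45,040.
$29,276 is 29,276/45,040 of the full $45,040, so 15,764/45,040 of the $48,000 range has been used: income = $239,200 + $48,000 × 15,764/45,040 = $256,000.

$256,000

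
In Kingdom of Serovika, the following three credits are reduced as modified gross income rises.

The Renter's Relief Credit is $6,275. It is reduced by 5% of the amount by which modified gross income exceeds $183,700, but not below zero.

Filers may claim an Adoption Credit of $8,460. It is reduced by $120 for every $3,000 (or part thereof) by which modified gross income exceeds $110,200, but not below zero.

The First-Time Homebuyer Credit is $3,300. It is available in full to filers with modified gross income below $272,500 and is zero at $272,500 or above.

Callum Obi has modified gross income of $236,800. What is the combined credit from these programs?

$10,220

Renter's Relief Credit: 5% of the $53,100 excess over $183,700 is $2,655; credit = $6,275 − $2,655 = $3,620.
Adoption Credit: income exceeds $110,200 by $126,600, which is 43 full-or-partial $3,000 increments; reduction = 43 × $120 = $5,160, leaving $3,300.
First-Time Homebuyer Credit: $236,800 is below the $272,500 cutoff, so the full $3,300 applies.
Total: $3,620 + $3,300 + $3,300 = $10,220.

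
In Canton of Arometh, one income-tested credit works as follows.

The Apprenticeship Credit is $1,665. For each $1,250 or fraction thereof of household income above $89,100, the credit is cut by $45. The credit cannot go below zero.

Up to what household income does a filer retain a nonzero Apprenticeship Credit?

After 36 increments the reduction is 36 × $45 = $1,620, leaving $45; one more increment wipes it out. Increment 36 ends at excess 36 × $1,250 = $45,000, so the highest qualifying income is $89,100 + $45,000 = $134,100.

$134,100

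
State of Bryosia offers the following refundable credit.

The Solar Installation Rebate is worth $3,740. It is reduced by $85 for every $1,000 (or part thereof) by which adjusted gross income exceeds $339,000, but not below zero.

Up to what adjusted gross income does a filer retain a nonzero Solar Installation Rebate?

$382,000

After 43 increments the reduction is 43 × $85 = $3,655, leaving $85; one more increment wipes it out. Increment 43 ends at excess 43 × $1,000 = $43,000, so the highest qualifying income is $339,000 + $43,000 = $382,000.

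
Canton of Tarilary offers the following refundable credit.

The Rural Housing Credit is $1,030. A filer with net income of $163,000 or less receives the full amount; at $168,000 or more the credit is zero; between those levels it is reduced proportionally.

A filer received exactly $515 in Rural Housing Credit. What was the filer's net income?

$515 is 515/1,030 of the full $1,030, so 515/1,030 of the $5,000 range has been used: income = $163,000 + $5,000 × 515/1,030 = $165,500.

$165,500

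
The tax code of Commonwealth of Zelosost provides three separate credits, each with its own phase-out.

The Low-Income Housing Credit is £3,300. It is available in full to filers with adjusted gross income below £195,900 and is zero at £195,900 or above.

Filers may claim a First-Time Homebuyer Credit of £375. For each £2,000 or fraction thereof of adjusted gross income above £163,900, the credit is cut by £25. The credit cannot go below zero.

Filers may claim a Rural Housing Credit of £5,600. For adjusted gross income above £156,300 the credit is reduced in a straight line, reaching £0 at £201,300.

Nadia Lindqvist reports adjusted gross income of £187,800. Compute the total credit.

£5,055

Low-Income Housing Credit: £187,800 is below the £195,900 cutoff, so the full £3,300 applies.
First-Time Homebuyer Credit: income exceeds £163,900 by £23,900, which is 12 full-or-partial £2,000 increments; reduction = 12 × £25 = £300, leaving £75.
Rural Housing Credit: £187,800 is £31,500 into a £45,000 phase-out range, leaving 13,500/45,000 of the credit: £5,600 × 13,500/45,000 = £1,680.
Total: £3,300 + £75 + £1,680 = £5,055.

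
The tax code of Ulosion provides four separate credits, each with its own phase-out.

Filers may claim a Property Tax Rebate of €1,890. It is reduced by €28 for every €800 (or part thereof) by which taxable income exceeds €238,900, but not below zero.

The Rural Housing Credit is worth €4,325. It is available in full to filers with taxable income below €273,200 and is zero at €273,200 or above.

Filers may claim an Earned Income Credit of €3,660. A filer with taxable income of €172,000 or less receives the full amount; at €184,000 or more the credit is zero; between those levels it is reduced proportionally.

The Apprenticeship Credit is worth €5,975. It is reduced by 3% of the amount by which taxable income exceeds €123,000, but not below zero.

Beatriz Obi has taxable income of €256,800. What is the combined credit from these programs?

Property Tax Rebate: income exceeds €238,900 by €17,900, which is 23 full-or-partial €800 increments; reduction = 23 × €28 = €644, leaving €1,246.
Rural Housing Credit: €256,800 is below the €273,200 cutoff, so the full €4,325 applies.
Earned Income Credit: €256,800 is at or above €184,000, so the credit is €0.
Apprenticeship Credit: 3% of the €133,800 excess over €123,000 is €4,014; credit = €5,975 − €4,014 = €1,961.
Total: €1,246 + €4,325 + €0 + €1,961 = €7,532.

€7,532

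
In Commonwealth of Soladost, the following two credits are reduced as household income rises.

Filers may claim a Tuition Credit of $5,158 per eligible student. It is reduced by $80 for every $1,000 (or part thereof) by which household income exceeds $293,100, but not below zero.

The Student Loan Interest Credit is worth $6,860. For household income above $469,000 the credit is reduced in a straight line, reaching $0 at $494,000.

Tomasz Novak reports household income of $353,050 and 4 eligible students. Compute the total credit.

Tuition Credit: base = 4 × $5,158 = $20,632. income exceeds $293,100 by $59,950, which is 60 full-or-partial $1,000 increments; reduction = 60 × $80 = $4,800, leaving $15,832.
Student Loan Interest Credit: $353,050 is at or below the $469,000 threshold, so the full $6,860 applies.
Total: $15,832 + $6,860 = $22,692.

$22,692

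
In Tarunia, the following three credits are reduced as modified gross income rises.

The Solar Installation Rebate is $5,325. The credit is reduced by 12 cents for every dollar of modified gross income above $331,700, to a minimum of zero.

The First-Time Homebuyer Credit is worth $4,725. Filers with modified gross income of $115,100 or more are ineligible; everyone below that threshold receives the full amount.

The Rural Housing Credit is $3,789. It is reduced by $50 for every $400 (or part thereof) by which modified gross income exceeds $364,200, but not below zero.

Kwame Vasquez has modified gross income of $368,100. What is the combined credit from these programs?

$4,246

Solar Installation Rebate: 12% of the $36,400 excess over $331,700 is $4,368; credit = $5,325 − $4,368 = $957.
First-Time Homebuyer Credit: $368,100 meets or exceeds the $115,100 cutoff, so the credit is $0.
Rural Housing Credit: income exceeds $364,200 by $3,900, which is 10 full-or-partial $400 increments; reduction = 10 × $50 = $500, leaving $3,289.
Total: $957 + $0 + $3,289 = $4,246.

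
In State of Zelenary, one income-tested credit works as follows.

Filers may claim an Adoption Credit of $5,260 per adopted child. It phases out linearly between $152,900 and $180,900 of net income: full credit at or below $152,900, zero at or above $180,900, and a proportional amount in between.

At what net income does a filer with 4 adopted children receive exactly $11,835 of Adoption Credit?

$165,150

Full credit = 4 × $5,260 = $21,040.
$11,835 is 11,835/21,040 of the full $21,040, so 9,205/21,040 of the $28,000 range has been used: income = $152,900 + $28,000 × 9,205/21,040 = $165,150.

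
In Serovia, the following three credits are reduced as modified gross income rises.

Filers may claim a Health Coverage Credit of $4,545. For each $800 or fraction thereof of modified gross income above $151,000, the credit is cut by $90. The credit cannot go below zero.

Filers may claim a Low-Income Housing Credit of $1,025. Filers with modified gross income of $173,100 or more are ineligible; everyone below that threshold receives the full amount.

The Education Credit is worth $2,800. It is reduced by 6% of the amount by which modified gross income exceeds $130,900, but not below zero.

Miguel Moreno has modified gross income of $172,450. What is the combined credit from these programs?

Health Coverage Credit: income exceeds $151,000 by $21,450, which is 27 full-or-partial $800 increments; reduction = 27 × $90 = $2,430, leaving $2,115.
Low-Income Housing Credit: $172,450 is below the $173,100 cutoff, so the full $1,025 applies.
Education Credit: 6% of the $41,550 excess over $130,900 is $2,493; credit = $2,800 − $2,493 = $307.
Total: $2,115 + $1,025 + $307 = $3,447.

$3,447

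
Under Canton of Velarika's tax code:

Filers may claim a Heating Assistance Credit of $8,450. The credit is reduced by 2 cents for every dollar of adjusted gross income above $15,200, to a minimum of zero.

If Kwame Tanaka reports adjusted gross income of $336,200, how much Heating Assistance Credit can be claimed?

$2,030

Heating Assistance Credit: 2% of the $321,000 excess over $15,200 is $6,420; credit = $8,450 − $6,420 = $2,030.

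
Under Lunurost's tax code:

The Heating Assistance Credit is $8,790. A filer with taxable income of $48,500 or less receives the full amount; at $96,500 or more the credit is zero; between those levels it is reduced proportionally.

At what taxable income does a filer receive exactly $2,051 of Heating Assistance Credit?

$85,300

$2,051 is 2,051/8,790 of the full $8,790, so 6,739/8,790 of the $48,000 range has been used: income = $48,500 + $48,000 × 6,739/8,790 = $85,300.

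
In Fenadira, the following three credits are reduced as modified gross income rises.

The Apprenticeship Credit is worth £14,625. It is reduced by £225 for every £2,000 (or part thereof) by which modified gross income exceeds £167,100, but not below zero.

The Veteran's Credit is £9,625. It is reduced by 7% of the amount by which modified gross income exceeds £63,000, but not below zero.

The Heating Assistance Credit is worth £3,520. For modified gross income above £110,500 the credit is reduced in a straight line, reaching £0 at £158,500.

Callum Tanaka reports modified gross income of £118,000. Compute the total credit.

Apprenticeship Credit: £118,000 is at or below the £167,100 threshold, so the full £14,625 applies.
Veteran's Credit: 7% of the £55,000 excess over £63,000 is £3,850; credit = £9,625 − £3,850 = £5,775.
Heating Assistance Credit: £118,000 is £7,500 into a £48,000 phase-out range, leaving 40,500/48,000 of the credit: £3,520 × 40,500/48,000 = £2,970.
Total: £14,625 + £5,775 + £2,970 = £23,370.

£23,370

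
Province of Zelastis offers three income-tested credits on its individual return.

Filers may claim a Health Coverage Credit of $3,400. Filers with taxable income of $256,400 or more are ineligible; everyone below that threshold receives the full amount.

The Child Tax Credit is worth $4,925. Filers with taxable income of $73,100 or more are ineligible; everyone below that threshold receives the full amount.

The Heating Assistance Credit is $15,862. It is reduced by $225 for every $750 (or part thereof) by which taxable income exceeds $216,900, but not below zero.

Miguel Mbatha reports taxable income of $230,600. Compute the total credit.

$14,987

Health Coverage Credit: $230,600 is below the $256,400 cutoff, so the full $3,400 applies.
Child Tax Credit: $230,600 meets or exceeds the $73,100 cutoff, so the credit is $0.
Heating Assistance Credit: income exceeds $216,900 by $13,700, which is 19 full-or-partial $750 increments; reduction = 19 × $225 = $4,275, leaving $11,587.
Total: $3,400 + $0 + $11,587 = $14,987.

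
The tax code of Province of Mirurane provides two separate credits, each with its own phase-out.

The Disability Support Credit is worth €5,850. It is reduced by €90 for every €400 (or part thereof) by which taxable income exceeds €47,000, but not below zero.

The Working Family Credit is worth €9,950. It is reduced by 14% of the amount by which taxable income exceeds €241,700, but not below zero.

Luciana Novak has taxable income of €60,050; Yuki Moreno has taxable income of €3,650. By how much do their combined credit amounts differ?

€2,970

Luciana (€60,050): Disability Support Credit: income exceeds €47,000 by €13,050, which is 33 full-or-partial €400 increments; reduction = 33 × €90 = €2,970, leaving €2,880. Working Family Credit: €60,050 is at or below the €241,700 threshold, so the full €9,950 applies. total €2,880 + €9,950 = €12,830
Yuki (€3,650): Disability Support Credit: €3,650 is at or below the €47,000 threshold, so the full €5,850 applies. Working Family Credit: €3,650 is at or below the €241,700 threshold, so the full €9,950 applies. total €5,850 + €9,950 = €15,800
Difference: |€12,830 − €15,800| = €2,970.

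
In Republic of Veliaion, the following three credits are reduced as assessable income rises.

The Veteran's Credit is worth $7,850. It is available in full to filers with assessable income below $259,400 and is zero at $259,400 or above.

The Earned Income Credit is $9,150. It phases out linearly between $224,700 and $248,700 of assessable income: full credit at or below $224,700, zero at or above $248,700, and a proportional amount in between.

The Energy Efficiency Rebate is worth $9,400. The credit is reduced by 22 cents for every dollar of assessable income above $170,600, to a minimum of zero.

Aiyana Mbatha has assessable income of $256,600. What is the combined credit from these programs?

$7,850

Veteran's Credit: $256,600 is below the $259,400 cutoff, so the full $7,850 applies.
Earned Income Credit: $256,600 is at or above $248,700, so the credit is $0.
Energy Efficiency Rebate: 22% of the $86,000 excess over $170,600 is $18,920 ≥ base, so the credit is $0.
Total: $7,850 + $0 + $0 = $7,850.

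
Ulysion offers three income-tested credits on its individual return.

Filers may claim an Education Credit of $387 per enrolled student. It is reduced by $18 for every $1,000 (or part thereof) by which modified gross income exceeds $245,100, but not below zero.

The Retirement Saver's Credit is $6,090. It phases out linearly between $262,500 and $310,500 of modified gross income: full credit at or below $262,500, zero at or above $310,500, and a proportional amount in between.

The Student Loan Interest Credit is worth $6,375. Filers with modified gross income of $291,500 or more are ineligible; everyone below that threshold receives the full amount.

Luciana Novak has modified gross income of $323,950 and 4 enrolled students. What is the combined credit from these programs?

Education Credit: base = 4 × $387 = $1,548. income exceeds $245,100 by $78,850, which is 79 full-or-partial $1,000 increments; reduction = 79 × $18 = $1,422, leaving $126.
Retirement Saver's Credit: $323,950 is at or above $310,500, so the credit is $0.
Student Loan Interest Credit: $323,950 meets or exceeds the $291,500 cutoff, so the credit is $0.
Total: $126 + $0 + $0 = $126.

$126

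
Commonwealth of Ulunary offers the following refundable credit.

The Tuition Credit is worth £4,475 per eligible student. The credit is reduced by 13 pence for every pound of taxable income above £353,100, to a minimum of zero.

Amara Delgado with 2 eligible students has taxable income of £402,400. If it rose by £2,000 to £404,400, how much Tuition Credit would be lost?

At £402,400 — base = 2 × £4,475 = £8,950. 13% of the £49,300 excess over £353,100 is £6,409; credit = £8,950 − £6,409 = £2,541.
At £404,400 — base = 2 × £4,475 = £8,950. 13% of the £51,300 excess over £353,100 is £6,669; credit = £8,950 − £6,669 = £2,281.
Lost: £2,541 − £2,281 = £260.

£260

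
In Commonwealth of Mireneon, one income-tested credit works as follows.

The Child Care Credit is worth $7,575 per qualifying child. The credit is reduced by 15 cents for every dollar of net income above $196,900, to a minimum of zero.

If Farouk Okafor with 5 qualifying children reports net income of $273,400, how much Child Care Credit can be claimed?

$26,400

Child Care Credit: base = 5 × $7,575 = $37,875. 15% of the $76,500 excess over $196,900 is $11,475; credit = $37,875 − $11,475 = $26,400.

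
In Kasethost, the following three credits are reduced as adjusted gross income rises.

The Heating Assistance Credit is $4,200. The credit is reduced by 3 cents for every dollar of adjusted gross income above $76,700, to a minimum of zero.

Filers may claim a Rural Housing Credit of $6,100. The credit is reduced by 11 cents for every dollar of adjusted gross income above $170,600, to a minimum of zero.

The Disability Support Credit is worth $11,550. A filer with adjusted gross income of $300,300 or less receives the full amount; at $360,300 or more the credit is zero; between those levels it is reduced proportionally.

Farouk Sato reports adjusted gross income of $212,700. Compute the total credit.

Heating Assistance Credit: 3% of the $136,000 excess over $76,700 is $4,080; credit = $4,200 − $4,080 = $120.
Rural Housing Credit: 11% of the $42,100 excess over $170,600 is $4,631; credit = $6,100 − $4,631 = $1,469.
Disability Support Credit: $212,700 is at or below the $300,300 threshold, so the full $11,550 applies.
Total: $120 + $1,469 + $11,550 = $13,139.

$13,139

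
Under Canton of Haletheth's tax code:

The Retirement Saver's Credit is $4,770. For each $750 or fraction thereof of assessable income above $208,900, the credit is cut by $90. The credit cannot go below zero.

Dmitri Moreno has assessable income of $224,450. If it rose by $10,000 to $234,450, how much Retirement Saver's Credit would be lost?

At $224,450 — income exceeds $208,900 by $15,550, which is 21 full-or-partial $750 increments; reduction = 21 × $90 = $1,890, leaving $2,880.
At $234,450 — income exceeds $208,900 by $25,550, which is 35 full-or-partial $750 increments; reduction = 35 × $90 = $3,150, leaving $1,620.
Lost: $2,880 − $1,620 = $1,260.

$1,260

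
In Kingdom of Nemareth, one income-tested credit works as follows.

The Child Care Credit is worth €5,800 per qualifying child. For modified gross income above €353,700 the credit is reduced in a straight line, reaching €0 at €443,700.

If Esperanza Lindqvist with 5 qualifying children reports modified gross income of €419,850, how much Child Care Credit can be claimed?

Child Care Credit: base = 5 × €5,800 = €29,000. €419,850 is €66,150 into a €90,000 phase-out range, leaving 23,850/90,000 of the credit: €29,000 × 23,850/90,000 = €7,685.

€7,685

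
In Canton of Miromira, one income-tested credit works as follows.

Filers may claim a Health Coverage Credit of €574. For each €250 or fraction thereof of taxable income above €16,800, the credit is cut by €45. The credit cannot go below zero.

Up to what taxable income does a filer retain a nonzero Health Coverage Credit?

After 12 increments the reduction is 12 × €45 = €540, leaving €34; one more increment wipes it out. Increment 12 ends at excess 12 × €250 = €3,000, so the highest qualifying income is €16,800 + €3,000 = €19,800.

€19,800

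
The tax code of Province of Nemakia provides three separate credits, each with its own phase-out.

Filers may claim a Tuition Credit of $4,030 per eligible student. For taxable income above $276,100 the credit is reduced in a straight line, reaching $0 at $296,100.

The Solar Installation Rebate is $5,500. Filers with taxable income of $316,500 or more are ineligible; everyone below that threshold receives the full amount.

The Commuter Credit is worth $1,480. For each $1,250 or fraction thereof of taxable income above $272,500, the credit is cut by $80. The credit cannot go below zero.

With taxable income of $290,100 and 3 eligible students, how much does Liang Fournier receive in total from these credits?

$9,407

Tuition Credit: base = 3 × $4,030 = $12,090. $290,100 is $14,000 into a $20,000 phase-out range, leaving 6,000/20,000 of the credit: $12,090 × 6,000/20,000 = $3,627.
Solar Installation Rebate: $290,100 is below the $316,500 cutoff, so the full $5,500 applies.
Commuter Credit: income exceeds $272,500 by $17,600, which is 15 full-or-partial $1,250 increments; reduction = 15 × $80 = $1,200, leaving $280.
Total: $3,627 + $5,500 + $280 = $9,407.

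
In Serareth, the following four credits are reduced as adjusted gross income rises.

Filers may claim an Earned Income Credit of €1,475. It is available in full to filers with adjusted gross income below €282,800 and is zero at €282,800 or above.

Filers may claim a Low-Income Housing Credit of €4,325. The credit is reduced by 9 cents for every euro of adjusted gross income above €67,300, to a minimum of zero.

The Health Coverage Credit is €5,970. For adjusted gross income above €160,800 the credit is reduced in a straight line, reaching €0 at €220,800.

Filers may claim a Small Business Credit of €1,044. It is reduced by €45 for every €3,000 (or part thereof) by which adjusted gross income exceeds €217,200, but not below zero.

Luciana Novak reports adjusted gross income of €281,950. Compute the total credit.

Earned Income Credit: €281,950 is below the €282,800 cutoff, so the full €1,475 applies.
Low-Income Housing Credit: 9% of the €214,650 excess over €67,300 is €19,318.50 ≥ base, so the credit is €0.
Health Coverage Credit: €281,950 is at or above €220,800, so the credit is €0.
Small Business Credit: income exceeds €217,200 by €64,750, which is 22 full-or-partial €3,000 increments; reduction = 22 × €45 = €990, leaving €54.
Total: €1,475 + €0 + €0 + €54 = €1,529.

€1,529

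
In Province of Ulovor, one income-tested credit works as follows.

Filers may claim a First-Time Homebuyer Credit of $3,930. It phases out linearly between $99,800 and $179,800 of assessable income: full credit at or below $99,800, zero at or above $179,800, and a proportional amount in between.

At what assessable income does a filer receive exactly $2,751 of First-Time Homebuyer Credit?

$2,751 is 2,751/3,930 of the full $3,930, so 1,179/3,930 of the $80,000 range has been used: income = $99,800 + $80,000 × 1,179/3,930 = $123,800.

$123,800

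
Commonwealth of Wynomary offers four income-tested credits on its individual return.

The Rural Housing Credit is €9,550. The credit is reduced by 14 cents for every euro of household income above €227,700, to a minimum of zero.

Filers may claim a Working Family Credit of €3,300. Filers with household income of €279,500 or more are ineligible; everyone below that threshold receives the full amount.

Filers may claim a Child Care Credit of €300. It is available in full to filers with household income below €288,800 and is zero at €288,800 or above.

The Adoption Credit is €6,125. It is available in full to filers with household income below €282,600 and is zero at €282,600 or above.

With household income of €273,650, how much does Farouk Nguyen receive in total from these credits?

€12,842

Rural Housing Credit: 14% of the €45,950 excess over €227,700 is €6,433; credit = €9,550 − €6,433 = €3,117.
Working Family Credit: €273,650 is below the €279,500 cutoff, so the full €3,300 applies.
Child Care Credit: €273,650 is below the €288,800 cutoff, so the full €300 applies.
Adoption Credit: €273,650 is below the €282,600 cutoff, so the full €6,125 applies.
Total: €3,117 + €3,300 + €300 + €6,125 = €12,842.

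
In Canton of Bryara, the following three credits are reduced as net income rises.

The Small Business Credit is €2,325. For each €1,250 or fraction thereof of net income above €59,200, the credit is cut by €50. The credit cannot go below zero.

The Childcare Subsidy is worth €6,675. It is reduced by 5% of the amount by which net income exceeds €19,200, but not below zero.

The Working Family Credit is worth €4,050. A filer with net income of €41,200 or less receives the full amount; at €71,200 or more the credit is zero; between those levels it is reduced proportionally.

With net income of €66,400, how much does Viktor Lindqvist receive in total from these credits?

Small Business Credit: income exceeds €59,200 by €7,200, which is 6 full-or-partial €1,250 increments; reduction = 6 × €50 = €300, leaving €2,025.
Childcare Subsidy: 5% of the €47,200 excess over €19,200 is €2,360; credit = €6,675 − €2,360 = €4,315.
Working Family Credit: €66,400 is €25,200 into a €30,000 phase-out range, leaving 4,800/30,000 of the credit: €4,050 × 4,800/30,000 = €648.
Total: €2,025 + €4,315 + €648 = €6,988.

€6,988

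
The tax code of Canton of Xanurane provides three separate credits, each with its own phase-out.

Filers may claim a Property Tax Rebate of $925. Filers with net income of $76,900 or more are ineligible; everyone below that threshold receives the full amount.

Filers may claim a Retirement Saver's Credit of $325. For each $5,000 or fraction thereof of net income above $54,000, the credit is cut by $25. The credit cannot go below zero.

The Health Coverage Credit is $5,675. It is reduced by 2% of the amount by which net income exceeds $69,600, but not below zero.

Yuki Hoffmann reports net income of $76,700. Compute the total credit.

Property Tax Rebate: $76,700 is below the $76,900 cutoff, so the full $925 applies.
Retirement Saver's Credit: income exceeds $54,000 by $22,700, which is 5 full-or-partial $5,000 increments; reduction = 5 × $25 = $125, leaving $200.
Health Coverage Credit: 2% of the $7,100 excess over $69,600 is $142; credit = $5,675 − $142 = $5,533.
Total: $925 + $200 + $5,533 = $6,658.

$6,658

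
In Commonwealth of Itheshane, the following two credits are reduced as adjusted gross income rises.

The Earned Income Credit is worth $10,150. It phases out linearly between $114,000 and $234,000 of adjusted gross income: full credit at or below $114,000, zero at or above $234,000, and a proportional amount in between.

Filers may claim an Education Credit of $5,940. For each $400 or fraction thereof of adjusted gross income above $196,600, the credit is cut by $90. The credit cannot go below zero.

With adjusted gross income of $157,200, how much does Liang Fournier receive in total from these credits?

$12,436

Earned Income Credit: $157,200 is $43,200 into a $120,000 phase-out range, leaving 76,800/120,000 of the credit: $10,150 × 76,800/120,000 = $6,496.
Education Credit: $157,200 is at or below the $196,600 threshold, so the full $5,940 applies.
Total: $6,496 + $5,940 = $12,436.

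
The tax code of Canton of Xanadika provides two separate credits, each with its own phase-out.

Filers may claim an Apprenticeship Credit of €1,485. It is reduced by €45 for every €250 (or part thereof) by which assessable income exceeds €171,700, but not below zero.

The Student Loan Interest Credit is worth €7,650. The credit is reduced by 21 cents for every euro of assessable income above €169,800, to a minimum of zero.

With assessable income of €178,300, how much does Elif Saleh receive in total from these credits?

€6,135

Apprenticeship Credit: income exceeds €171,700 by €6,600, which is 27 full-or-partial €250 increments; reduction = 27 × €45 = €1,215, leaving €270.
Student Loan Interest Credit: 21% of the €8,500 excess over €169,800 is €1,785; credit = €7,650 − €1,785 = €5,865.
Total: €270 + €5,865 = €6,135.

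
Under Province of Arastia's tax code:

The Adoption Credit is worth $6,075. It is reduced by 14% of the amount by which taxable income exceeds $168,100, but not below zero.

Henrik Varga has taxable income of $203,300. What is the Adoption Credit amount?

Adoption Credit: 14% of the $35,200 excess over $168,100 is $4,928; credit = $6,075 − $4,928 = $1,147.

$1,147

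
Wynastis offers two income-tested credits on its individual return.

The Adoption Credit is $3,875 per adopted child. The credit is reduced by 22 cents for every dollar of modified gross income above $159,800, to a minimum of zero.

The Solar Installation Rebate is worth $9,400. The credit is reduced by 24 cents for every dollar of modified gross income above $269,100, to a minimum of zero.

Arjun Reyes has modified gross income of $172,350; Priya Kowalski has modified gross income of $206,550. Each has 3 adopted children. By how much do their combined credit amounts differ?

Arjun ($172,350): Adoption Credit: base = 3 × $3,875 = $11,625. 22% of the $12,550 excess over $159,800 is $2,761; credit = $11,625 − $2,761 = $8,864. Solar Installation Rebate: $172,350 is at or below the $269,100 threshold, so the full $9,400 applies. total $8,864 + $9,400 = $18,264
Priya ($206,550): Adoption Credit: base = 3 × $3,875 = $11,625. 22% of the $46,750 excess over $159,800 is $10,285; credit = $11,625 − $10,285 = $1,340. Solar Installation Rebate: $206,550 is at or below the $269,100 threshold, so the full $9,400 applies. total $1,340 + $9,400 = $10,740
Difference: |$18,264 − $10,740| = $7,524.

$7,524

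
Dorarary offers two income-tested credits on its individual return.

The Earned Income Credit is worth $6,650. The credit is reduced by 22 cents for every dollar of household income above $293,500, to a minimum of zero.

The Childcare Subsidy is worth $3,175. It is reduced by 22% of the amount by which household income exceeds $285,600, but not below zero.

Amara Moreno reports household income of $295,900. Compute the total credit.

Earned Income Credit: 22% of the $2,400 excess over $293,500 is $528; credit = $6,650 − $528 = $6,122.
Childcare Subsidy: 22% of the $10,300 excess over $285,600 is $2,266; credit = $3,175 − $2,266 = $909.
Total: $6,122 + $909 = $7,031.

$7,031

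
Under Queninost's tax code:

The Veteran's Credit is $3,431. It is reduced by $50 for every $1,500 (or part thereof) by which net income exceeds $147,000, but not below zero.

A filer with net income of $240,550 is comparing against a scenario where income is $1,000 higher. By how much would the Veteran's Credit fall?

$50

At $240,550 — income exceeds $147,000 by $93,550, which is 63 full-or-partial $1,500 increments; reduction = 63 × $50 = $3,150, leaving $281.
At $241,550 — income exceeds $147,000 by $94,550, which is 64 full-or-partial $1,500 increments; reduction = 64 × $50 = $3,200, leaving $231.
Lost: $281 − $231 = $50.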